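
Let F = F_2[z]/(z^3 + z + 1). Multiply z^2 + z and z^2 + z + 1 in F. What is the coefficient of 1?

Multiply in F_2[z]: (z^2 + z)·(z^2 + z + 1) = z^4 + z.
Reduce using z^3 ≡ z + 1 (mod z^3 + z + 1).
Reduced: z^2.

0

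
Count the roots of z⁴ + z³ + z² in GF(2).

1

Write g(z) = z⁴ + z³ + z².
Evaluate at each of the 2 elements of GF(2):
g(0) = 0 → root; g(1) = 1.
Roots: {0}.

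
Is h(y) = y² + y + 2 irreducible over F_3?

Yes

Check for roots in F_3: h(0) = 2; h(1) = 1; h(2) = 2.
No roots. A degree-2 polynomial over a field with no linear factor is irreducible.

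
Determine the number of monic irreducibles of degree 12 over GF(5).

Gauss's count: N_{5}(12) = (1/12) Σ_{d|12} μ(12/d)·5^d.
Divisors of 12: 1, 2, 3, 4, 6, 12; μ(12/d) for each: 0, 1, 0, -1, -1, 1.
Σ = 5^2 − 5^4 − 5^6 + 5^12 = 244124400.
N = 244124400/12 = 20343700.

20343700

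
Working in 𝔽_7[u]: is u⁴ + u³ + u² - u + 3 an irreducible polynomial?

Yes

Write P(u) = u⁴ + u³ + u² - u + 3.
Check for roots in 𝔽_7: P(0) = 3; P(1) = 5; P(2) = 1; P(3) = 5; P(4) = 6; P(5) = 3; P(6) = 5.
No roots, so no linear factors.
Degree-2 irreducible divisors: test the 21 monic irreducibles of degree 2 over GF(7).
None of them divide P (all give nonzero remainder).
No irreducible factor of degree ≤ 2 exists, so P is irreducible over GF(7).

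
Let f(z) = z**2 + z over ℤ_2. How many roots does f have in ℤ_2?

2

Evaluate at each of the 2 elements of ℤ_2:
f(0) = 0 → root; f(1) = 0 → root.
Roots: {0, 1}.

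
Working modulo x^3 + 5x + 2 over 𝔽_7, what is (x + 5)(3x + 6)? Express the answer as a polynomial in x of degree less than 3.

3x^2 + 2

Multiply in 𝔽_7[x]: (x + 5)·(3x + 6) = 3x^2 + 2.
Reduced: 3x^2 + 2.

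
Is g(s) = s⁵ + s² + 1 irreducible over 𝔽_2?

Yes

Check for roots in 𝔽_2: g(0) = 1; g(1) = 1.
No roots, so no linear factors.
Monic irreducibles of degree 2 over GF(2): s² + s + 1.
None of them divide g (all give nonzero remainder).
No irreducible factor of degree ≤ 2 exists, so g is irreducible over GF(2).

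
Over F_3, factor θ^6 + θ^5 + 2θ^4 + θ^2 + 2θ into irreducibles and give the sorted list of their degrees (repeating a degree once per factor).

Write f(θ) = θ^6 + θ^5 + 2θ^4 + θ^2 + 2θ.
Roots in F_3: f(0) = 0 → root; f(1) = 1; f(2) = 1.
Linear factors from roots: (θ).
Complete factorization: f(θ) = (θ)·(θ^2 + 1)·(θ^3 + θ^2 + θ + 2).
Factor degrees with multiplicity: 1 + 2 + 3 = 6.

1, 2, 3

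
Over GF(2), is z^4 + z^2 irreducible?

Write P(z) = z^4 + z^2.
Check for roots in GF(2): P(0) = 0 → root; P(1) = 0 → root.
P(0) = 0, so (z) divides P(z); P is reducible.

No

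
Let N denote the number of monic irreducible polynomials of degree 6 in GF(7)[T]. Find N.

19544

By the necklace-counting formula, N_7(6) = (1/6) Σ_{d|6} μ(6/d)·7^d.
Divisors of 6: 1, 2, 3, 6; μ(6/d) for each: 1, -1, -1, 1.
Σ = 7^1 − 7^2 − 7^3 + 7^6 = 117264.
N = 117264/6 = 19544.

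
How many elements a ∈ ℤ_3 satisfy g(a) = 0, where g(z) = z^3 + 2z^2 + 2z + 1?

2

Evaluate at each of the 3 elements of ℤ_3:
g(0) = 1; g(1) = 0 → root; g(2) = 0 → root.
Roots: {1, 2}.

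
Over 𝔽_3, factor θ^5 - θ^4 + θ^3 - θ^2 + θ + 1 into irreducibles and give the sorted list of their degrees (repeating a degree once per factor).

Write h(θ) = θ^5 - θ^4 + θ^3 - θ^2 + θ + 1.
Roots in 𝔽_3: h(0) = 1; h(1) = 2; h(2) = 2.
Complete factorization: h(θ) = (θ^2 + θ - 1)·(θ^3 + θ^2 + θ - 1).
Factor degrees with multiplicity: 2 + 3 = 5.

2, 3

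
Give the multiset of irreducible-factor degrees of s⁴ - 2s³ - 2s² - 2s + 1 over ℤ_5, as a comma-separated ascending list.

2, 2

Write g(s) = s⁴ - 2s³ - 2s² - 2s + 1.
Roots in ℤ_5: g(0) = 1; g(1) = 1; g(2) = 4; g(3) = 4; g(4) = 4.
Complete factorization: g(s) = (s² - s + 1)^2.
Factor degrees with multiplicity: 2 + 2 = 4.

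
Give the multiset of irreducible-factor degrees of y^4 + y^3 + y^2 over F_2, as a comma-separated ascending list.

Write f(y) = y^4 + y^3 + y^2.
Roots in F_2: f(0) = 0 → root; f(1) = 1.
Linear factors from roots: (y).
Complete factorization: f(y) = (y)^2·(y^2 + y + 1).
Factor degrees with multiplicity: 1 + 1 + 2 = 4.

1, 1, 2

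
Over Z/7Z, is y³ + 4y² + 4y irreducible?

No

Write h(y) = y³ + 4y² + 4y.
Check for roots in Z/7Z: h(0) = 0 → root; h(1) = 2; h(2) = 4; h(3) = 5; h(4) = 4; h(5) = 0 → root; h(6) = 6.
h(0) = 0, so (y) divides h(y); h is reducible.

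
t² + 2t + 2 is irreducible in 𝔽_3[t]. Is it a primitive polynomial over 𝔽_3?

Yes

Write f(t) = t² + 2t + 2.
|GF(3^2)^×| = 3^2 − 1 = 8. Prime factorization: 8 = 2^3.
f is primitive ⇔ t has order 8 in GF(3)[t]/(f), i.e. t^(8/q) ≠ 1 for each prime q | 8.
t^(4) mod f = 2.
None equal 1, so t has full order 8; f is primitive.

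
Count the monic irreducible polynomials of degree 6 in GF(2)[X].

x^(2^6) − x is the product of all monic irreducibles of degree dividing 6; Möbius inversion gives N = (1/6) Σ μ(6/d)·2^d.
Divisors of 6: 1, 2, 3, 6; μ(6/d) for each: 1, -1, -1, 1.
Σ = 2^1 − 2^2 − 2^3 + 2^6 = 54.
N = 54/6 = 9.

9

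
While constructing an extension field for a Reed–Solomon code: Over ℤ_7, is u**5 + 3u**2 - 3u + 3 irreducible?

Write g(u) = u**5 + 3u**2 - 3u + 3.
Check for roots in ℤ_7: g(0) = 3; g(1) = 4; g(2) = 6; g(3) = 5; g(4) = 6; g(5) = 3; g(6) = 1.
No roots, so no linear factors.
Degree-2 irreducible divisors: test the 21 monic irreducibles of degree 2 over GF(7).
None of them divide g (all give nonzero remainder).
No irreducible factor of degree ≤ 2 exists, so g is irreducible over GF(7).

Yes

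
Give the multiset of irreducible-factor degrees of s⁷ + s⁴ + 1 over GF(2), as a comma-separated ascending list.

7

Write f(s) = s⁷ + s⁴ + 1.
Roots in GF(2): f(0) = 1; f(1) = 1.
Complete factorization: f(s) = (s⁷ + s⁴ + 1).
Factor degrees with multiplicity: 7 = 7.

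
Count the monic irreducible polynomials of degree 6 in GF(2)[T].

9

x^(2^6) − x is the product of all monic irreducibles of degree dividing 6; Möbius inversion gives N = (1/6) Σ μ(6/d)·2^d.
Divisors of 6: 1, 2, 3, 6; μ(6/d) for each: 1, -1, -1, 1.
Σ = 2^1 − 2^2 − 2^3 + 2^6 = 54.
N = 54/6 = 9.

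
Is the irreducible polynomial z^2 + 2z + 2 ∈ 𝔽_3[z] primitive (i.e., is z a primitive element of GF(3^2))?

Yes

Write f(z) = z^2 + 2z + 2.
|GF(3^2)^×| = 3^2 − 1 = 8. Prime factorization: 8 = 2^3.
f is primitive ⇔ z has order 8 in GF(3)[z]/(f), i.e. z^(8/q) ≠ 1 for each prime q | 8.
z^(4) mod f = 2.
None equal 1, so z has full order 8; f is primitive.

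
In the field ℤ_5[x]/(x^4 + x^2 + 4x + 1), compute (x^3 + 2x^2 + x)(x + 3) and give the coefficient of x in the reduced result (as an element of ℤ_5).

4

Multiply in ℤ_5[x]: (x^3 + 2x^2 + x)·(x + 3) = x^4 + 2x^2 + 3x.
Reduce using x^4 ≡ 4x^2 + x + 4 (mod x^4 + x^2 + 4x + 1).
Reduced: x^2 + 4x + 4.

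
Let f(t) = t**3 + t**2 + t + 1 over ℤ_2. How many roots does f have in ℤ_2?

Evaluate at each of the 2 elements of ℤ_2:
f(0) = 1; f(1) = 0 → root.
Roots: {1}.

1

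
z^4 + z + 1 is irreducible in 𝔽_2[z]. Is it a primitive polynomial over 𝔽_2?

Yes

Write f(z) = z^4 + z + 1.
|GF(2^4)^×| = 2^4 − 1 = 15. Prime factorization: 15 = 3·5.
f is primitive ⇔ z has order 15 in GF(2)[z]/(f), i.e. z^(15/q) ≠ 1 for each prime q | 15.
z^(5) mod f = z^2 + z.
z^(3) mod f = z^3.
None equal 1, so z has full order 15; f is primitive.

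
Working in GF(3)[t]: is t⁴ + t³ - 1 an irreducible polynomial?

Yes

Write f(t) = t⁴ + t³ - 1.
Check for roots in GF(3): f(0) = 2; f(1) = 1; f(2) = 2.
No roots, so no linear factors.
Monic irreducibles of degree 2 over GF(3): t² + 1, t² + t - 1, t² - t - 1.
None of them divide f (all give nonzero remainder).
No irreducible factor of degree ≤ 2 exists, so f is irreducible over GF(3).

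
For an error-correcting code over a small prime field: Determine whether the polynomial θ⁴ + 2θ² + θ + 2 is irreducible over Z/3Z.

No

Write h(θ) = θ⁴ + 2θ² + θ + 2.
Check for roots in Z/3Z: h(0) = 2; h(1) = 0 → root; h(2) = 1.
h(1) = 0, so (θ − 1) divides h(θ); h is reducible.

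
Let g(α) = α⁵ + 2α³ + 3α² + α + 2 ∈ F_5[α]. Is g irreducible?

Yes

Check for roots in F_5: g(0) = 2; g(1) = 4; g(2) = 4; g(3) = 4; g(4) = 1.
No roots, so no linear factors.
Degree-2 irreducible divisors: test the 10 monic irreducibles of degree 2 over GF(5).
None of them divide g (all give nonzero remainder).
No irreducible factor of degree ≤ 2 exists, so g is irreducible over GF(5).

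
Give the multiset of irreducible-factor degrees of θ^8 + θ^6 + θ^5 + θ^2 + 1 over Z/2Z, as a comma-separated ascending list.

Write g(θ) = θ^8 + θ^6 + θ^5 + θ^2 + 1.
Roots in Z/2Z: g(0) = 1; g(1) = 1.
Complete factorization: g(θ) = (θ^8 + θ^6 + θ^5 + θ^2 + 1).
Factor degrees with multiplicity: 8 = 8.

8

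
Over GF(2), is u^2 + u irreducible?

Write h(u) = u^2 + u.
Check for roots in GF(2): h(0) = 0 → root; h(1) = 0 → root.
h(0) = 0, so (u) divides h(u); h is reducible.

No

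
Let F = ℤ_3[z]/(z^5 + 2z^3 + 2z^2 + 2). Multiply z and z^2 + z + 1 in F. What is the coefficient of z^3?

1

Multiply in ℤ_3[z]: (z)·(z^2 + z + 1) = z^3 + z^2 + z.
Reduced: z^3 + z^2 + z.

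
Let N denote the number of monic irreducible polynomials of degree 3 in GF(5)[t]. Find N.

40

By the necklace-counting formula, N_5(3) = (1/3) Σ_{d|3} μ(3/d)·5^d.
Divisors of 3: 1, 3; μ(3/d) for each: -1, 1.
Σ = − 5^1 + 5^3 = 120.
N = 120/3 = 40.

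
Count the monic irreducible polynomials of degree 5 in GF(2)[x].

6

The number of monic irreducibles of degree 5 over GF(2) is (1/5)·Σ_{d∣5} μ(5/d) 2^d.
Divisors of 5: 1, 5; μ(5/d) for each: -1, 1.
Σ = − 2^1 + 2^5 = 30.
N = 30/5 = 6.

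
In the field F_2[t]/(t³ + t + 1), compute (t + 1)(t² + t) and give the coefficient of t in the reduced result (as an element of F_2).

0

Multiply in F_2[t]: (t + 1)·(t² + t) = t³ + t.
Reduce using t³ ≡ t + 1 (mod t³ + t + 1).
Reduced: 1.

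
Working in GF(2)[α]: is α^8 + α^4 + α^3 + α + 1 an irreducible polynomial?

Yes

Write g(α) = α^8 + α^4 + α^3 + α + 1.
Check for roots in GF(2): g(0) = 1; g(1) = 1.
No roots, so no linear factors.
Monic irreducibles of degree 2 over GF(2): α^2 + α + 1.
None of them divide g (all give nonzero remainder).
Monic irreducibles of degree 3 over GF(2): α^3 + α + 1, α^3 + α^2 + 1.
None of them divide g (all give nonzero remainder).
Monic irreducibles of degree 4 over GF(2): α^4 + α + 1, α^4 + α^3 + 1, α^4 + α^3 + α^2 + α + 1.
None of them divide g (all give nonzero remainder).
No irreducible factor of degree ≤ 4 exists, so g is irreducible over GF(2).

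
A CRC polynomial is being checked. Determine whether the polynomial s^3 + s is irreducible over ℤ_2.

Write h(s) = s^3 + s.
Check for roots in ℤ_2: h(0) = 0 → root; h(1) = 0 → root.
h(0) = 0, so (s) divides h(s); h is reducible.

No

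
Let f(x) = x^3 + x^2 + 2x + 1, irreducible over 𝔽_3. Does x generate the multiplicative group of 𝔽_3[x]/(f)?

Yes

|GF(3^3)^×| = 3^3 − 1 = 26. Prime factorization: 26 = 2·13.
f is primitive ⇔ x has order 26 in GF(3)[x]/(f), i.e. x^(26/q) ≠ 1 for each prime q | 26.
x^(13) mod f = 2.
x^(2) mod f = x^2.
None equal 1, so x has full order 26; f is primitive.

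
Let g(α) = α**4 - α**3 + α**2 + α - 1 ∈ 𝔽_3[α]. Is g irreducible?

Check for roots in 𝔽_3: g(0) = 2; g(1) = 1; g(2) = 1.
No roots, so no linear factors.
Monic irreducibles of degree 2 over GF(3): α**2 + 1, α**2 + α - 1, α**2 - α - 1.
None of them divide g (all give nonzero remainder).
No irreducible factor of degree ≤ 2 exists, so g is irreducible over GF(3).

Yes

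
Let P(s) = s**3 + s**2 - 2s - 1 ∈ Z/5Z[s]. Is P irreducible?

Check for roots in Z/5Z: P(0) = 4; P(1) = 4; P(2) = 2; P(3) = 4; P(4) = 1.
No roots. A degree-3 polynomial over a field with no linear factor is irreducible.

Yes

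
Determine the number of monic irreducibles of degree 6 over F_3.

x^(3^6) − x is the product of all monic irreducibles of degree dividing 6; Möbius inversion gives N = (1/6) Σ μ(6/d)·3^d.
Divisors of 6: 1, 2, 3, 6; μ(6/d) for each: 1, -1, -1, 1.
Σ = 3^1 − 3^2 − 3^3 + 3^6 = 696.
N = 696/6 = 116.

116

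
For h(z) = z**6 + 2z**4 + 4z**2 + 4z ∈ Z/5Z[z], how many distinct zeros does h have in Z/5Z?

Evaluate at each of the 5 elements of Z/5Z:
h(0) = 0 → root; h(1) = 1; h(2) = 0 → root; h(3) = 4; h(4) = 3.
Roots: {0, 2}.

2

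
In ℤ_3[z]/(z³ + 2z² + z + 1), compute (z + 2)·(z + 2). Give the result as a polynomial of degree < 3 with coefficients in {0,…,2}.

Multiply in ℤ_3[z]: (z + 2)·(z + 2) = z² + z + 1.
Reduced: z² + z + 1.

z^2 + z + 1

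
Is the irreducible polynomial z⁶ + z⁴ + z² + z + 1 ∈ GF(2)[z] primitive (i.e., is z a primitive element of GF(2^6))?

No

Write f(z) = z⁶ + z⁴ + z² + z + 1.
|GF(2^6)^×| = 2^6 − 1 = 63. Prime factorization: 63 = 3^2·7.
f is primitive ⇔ z has order 63 in GF(2)[z]/(f), i.e. z^(63/q) ≠ 1 for each prime q | 63.
z^(21) mod f = 1
z^(9) mod f = z⁴ + z² + z.
Since z^(21) = 1, the order of z divides 21 < 63; not primitive.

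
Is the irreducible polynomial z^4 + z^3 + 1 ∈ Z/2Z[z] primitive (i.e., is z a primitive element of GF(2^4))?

Write f(z) = z^4 + z^3 + 1.
|GF(2^4)^×| = 2^4 − 1 = 15. Prime factorization: 15 = 3·5.
f is primitive ⇔ z has order 15 in GF(2)[z]/(f), i.e. z^(15/q) ≠ 1 for each prime q | 15.
z^(5) mod f = z^3 + z + 1.
z^(3) mod f = z^3.
None equal 1, so z has full order 15; f is primitive.

Yes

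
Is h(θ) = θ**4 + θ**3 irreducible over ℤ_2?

No

Check for roots in ℤ_2: h(0) = 0 → root; h(1) = 0 → root.
h(0) = 0, so (θ) divides h(θ); h is reducible.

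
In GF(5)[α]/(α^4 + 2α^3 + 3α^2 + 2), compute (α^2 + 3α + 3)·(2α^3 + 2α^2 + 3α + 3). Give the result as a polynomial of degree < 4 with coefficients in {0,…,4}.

α^3 + α^2 + 4α + 1

Multiply in GF(5)[α]: (α^2 + 3α + 3)·(2α^3 + 2α^2 + 3α + 3) = 2α^5 + 3α^4 + 3α^2 + 3α + 4.
Reduce using α^4 ≡ 3α^3 + 2α^2 + 3 (mod α^4 + 2α^3 + 3α^2 + 2).
Reduced: α^3 + α^2 + 4α + 1.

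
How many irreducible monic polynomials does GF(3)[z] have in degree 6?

Gauss's count: N_{3}(6) = (1/6) Σ_{d|6} μ(6/d)·3^d.
Divisors of 6: 1, 2, 3, 6; μ(6/d) for each: 1, -1, -1, 1.
Σ = 3^1 − 3^2 − 3^3 + 3^6 = 696.
N = 696/6 = 116.

116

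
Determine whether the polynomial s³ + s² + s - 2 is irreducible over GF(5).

Write m(s) = s³ + s² + s - 2.
Check for roots in GF(5): m(0) = 3; m(1) = 1; m(2) = 2; m(3) = 2; m(4) = 2.
No roots. A degree-3 polynomial over a field with no linear factor is irreducible.

Yes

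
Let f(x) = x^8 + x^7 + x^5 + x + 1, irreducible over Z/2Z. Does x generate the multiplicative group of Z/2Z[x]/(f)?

No

|GF(2^8)^×| = 2^8 − 1 = 255. Prime factorization: 255 = 3·5·17.
f is primitive ⇔ x has order 255 in GF(2)[x]/(f), i.e. x^(255/q) ≠ 1 for each prime q | 255.
x^(85) mod f = 1
x^(51) mod f = x^6 + x^4 + x^3 + x.
x^(15) mod f = x^5 + x^4 + x^3.
Since x^(85) = 1, the order of x divides 85 < 255; not primitive.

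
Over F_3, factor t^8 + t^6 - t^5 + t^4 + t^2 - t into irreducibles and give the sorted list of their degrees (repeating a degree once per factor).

Write h(t) = t^8 + t^6 - t^5 + t^4 + t^2 - t.
Roots in F_3: h(0) = 0 → root; h(1) = 2; h(2) = 0 → root.
Linear factors from roots: (t), (t + 1).
Complete factorization: h(t) = (t)·(t + 1)·(t^2 + t - 1)·(t^2 - t - 1)^2.
Factor degrees with multiplicity: 1 + 1 + 2 + 2 + 2 = 8.

1, 1, 2, 2, 2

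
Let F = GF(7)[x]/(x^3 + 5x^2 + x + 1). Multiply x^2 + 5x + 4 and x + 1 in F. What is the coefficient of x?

Multiply in GF(7)[x]: (x^2 + 5x + 4)·(x + 1) = x^3 + 6x^2 + 2x + 4.
Reduce using x^3 ≡ 2x^2 + 6x + 6 (mod x^3 + 5x^2 + x + 1).
Reduced: x^2 + x + 3.

1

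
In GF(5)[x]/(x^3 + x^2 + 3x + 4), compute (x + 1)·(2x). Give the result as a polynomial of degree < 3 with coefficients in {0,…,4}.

Multiply in GF(5)[x]: (x + 1)·(2x) = 2x^2 + 2x.
Reduced: 2x^2 + 2x.

2x^2 + 2x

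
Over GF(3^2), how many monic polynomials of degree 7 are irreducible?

By the necklace-counting formula, N_9(7) = (1/7) Σ_{d|7} μ(7/d)·9^d.
Divisors of 7: 1, 7; μ(7/d) for each: -1, 1.
Σ = − 9^1 + 9^7 = 4782960.
N = 4782960/7 = 683280.

683280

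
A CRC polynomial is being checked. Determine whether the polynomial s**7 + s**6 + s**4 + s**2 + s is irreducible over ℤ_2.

Write h(s) = s**7 + s**6 + s**4 + s**2 + s.
Check for roots in ℤ_2: h(0) = 0 → root; h(1) = 1.
h(0) = 0, so (s) divides h(s); h is reducible.

No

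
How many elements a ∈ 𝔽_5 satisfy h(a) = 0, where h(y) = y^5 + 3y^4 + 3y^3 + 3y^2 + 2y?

4

Evaluate at each of the 5 elements of 𝔽_5:
h(0) = 0 → root; h(1) = 2; h(2) = 0 → root; h(3) = 0 → root; h(4) = 0 → root.
Roots: {0, 2, 3, 4}.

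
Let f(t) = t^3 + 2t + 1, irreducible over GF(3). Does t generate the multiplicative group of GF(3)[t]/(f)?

|GF(3^3)^×| = 3^3 − 1 = 26. Prime factorization: 26 = 2·13.
f is primitive ⇔ t has order 26 in GF(3)[t]/(f), i.e. t^(26/q) ≠ 1 for each prime q | 26.
t^(13) mod f = 2.
t^(2) mod f = t^2.
None equal 1, so t has full order 26; f is primitive.

Yes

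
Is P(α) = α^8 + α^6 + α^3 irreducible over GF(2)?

No

Check for roots in GF(2): P(0) = 0 → root; P(1) = 1.
P(0) = 0, so (α) divides P(α); P is reducible.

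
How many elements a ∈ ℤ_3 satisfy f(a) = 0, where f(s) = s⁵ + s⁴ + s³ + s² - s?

Evaluate at each of the 3 elements of ℤ_3:
f(0) = 0 → root; f(1) = 0 → root; f(2) = 1.
Roots: {0, 1}.

2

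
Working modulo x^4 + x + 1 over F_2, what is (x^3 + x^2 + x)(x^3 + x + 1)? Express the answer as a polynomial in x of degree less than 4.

x^3

Multiply in F_2[x]: (x^3 + x^2 + x)·(x^3 + x + 1) = x^6 + x^5 + x.
Reduce using x^4 ≡ x + 1 (mod x^4 + x + 1).
Reduced: x^3.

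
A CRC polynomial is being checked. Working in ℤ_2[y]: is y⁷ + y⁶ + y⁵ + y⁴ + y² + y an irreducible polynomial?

No

Write f(y) = y⁷ + y⁶ + y⁵ + y⁴ + y² + y.
Check for roots in ℤ_2: f(0) = 0 → root; f(1) = 0 → root.
f(0) = 0, so (y) divides f(y); f is reducible.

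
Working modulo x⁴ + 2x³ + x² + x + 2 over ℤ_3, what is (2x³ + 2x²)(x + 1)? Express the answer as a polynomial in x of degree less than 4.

Multiply in ℤ_3[x]: (2x³ + 2x²)·(x + 1) = 2x⁴ + x³ + 2x².
Reduce using x⁴ ≡ x³ + 2x² + 2x + 1 (mod x⁴ + 2x³ + x² + x + 2).
Reduced: x + 2.

x + 2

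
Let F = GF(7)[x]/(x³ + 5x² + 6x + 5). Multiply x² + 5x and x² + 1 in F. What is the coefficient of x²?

Multiply in GF(7)[x]: (x² + 5x)·(x² + 1) = x⁴ + 5x³ + x² + 5x.
Reduce using x³ ≡ 2x² + x + 2 (mod x³ + 5x² + 6x + 5).
Reduced: 2x².

2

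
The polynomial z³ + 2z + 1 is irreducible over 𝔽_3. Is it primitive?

Yes

Write f(z) = z³ + 2z + 1.
|GF(3^3)^×| = 3^3 − 1 = 26. Prime factorization: 26 = 2·13.
f is primitive ⇔ z has order 26 in GF(3)[z]/(f), i.e. z^(26/q) ≠ 1 for each prime q | 26.
z^(13) mod f = 2.
z^(2) mod f = z².
None equal 1, so z has full order 26; f is primitive.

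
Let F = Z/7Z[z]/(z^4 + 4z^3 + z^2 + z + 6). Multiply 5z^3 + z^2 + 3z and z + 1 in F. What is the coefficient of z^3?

Multiply in Z/7Z[z]: (5z^3 + z^2 + 3z)·(z + 1) = 5z^4 + 6z^3 + 4z^2 + 3z.
Reduce using z^4 ≡ 3z^3 + 6z^2 + 6z + 1 (mod z^4 + 4z^3 + z^2 + z + 6).
Reduced: 6z^2 + 5z + 5.

0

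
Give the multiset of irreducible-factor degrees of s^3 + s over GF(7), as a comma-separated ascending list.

Write h(s) = s^3 + s.
Linear factors from roots: (s).
Complete factorization: h(s) = (s)·(s^2 + 1).
Factor degrees with multiplicity: 1 + 2 = 3.

1, 2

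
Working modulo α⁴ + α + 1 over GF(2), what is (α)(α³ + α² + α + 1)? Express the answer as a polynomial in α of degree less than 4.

α^3 + α^2 + 1

Multiply in GF(2)[α]: (α)·(α³ + α² + α + 1) = α⁴ + α³ + α² + α.
Reduce using α⁴ ≡ α + 1 (mod α⁴ + α + 1).
Reduced: α³ + α² + 1.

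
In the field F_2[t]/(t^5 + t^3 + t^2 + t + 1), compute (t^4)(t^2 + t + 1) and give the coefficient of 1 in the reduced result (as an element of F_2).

Multiply in F_2[t]: (t^4)·(t^2 + t + 1) = t^6 + t^5 + t^4.
Reduce using t^5 ≡ t^3 + t^2 + t + 1 (mod t^5 + t^3 + t^2 + t + 1).
Reduced: 1.

1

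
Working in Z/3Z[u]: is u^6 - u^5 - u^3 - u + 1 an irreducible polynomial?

Yes

Write m(u) = u^6 - u^5 - u^3 - u + 1.
Check for roots in Z/3Z: m(0) = 1; m(1) = 2; m(2) = 2.
No roots, so no linear factors.
Monic irreducibles of degree 2 over GF(3): u^2 + 1, u^2 + u - 1, u^2 - u - 1.
None of them divide m (all give nonzero remainder).
Degree-3 irreducible divisors: test the 8 monic irreducibles of degree 3 over GF(3).
None of them divide m (all give nonzero remainder).
No irreducible factor of degree ≤ 3 exists, so m is irreducible over GF(3).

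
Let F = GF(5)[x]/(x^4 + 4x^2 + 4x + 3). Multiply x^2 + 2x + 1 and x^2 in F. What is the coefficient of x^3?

2

Multiply in GF(5)[x]: (x^2 + 2x + 1)·(x^2) = x^4 + 2x^3 + x^2.
Reduce using x^4 ≡ x^2 + x + 2 (mod x^4 + 4x^2 + 4x + 3).
Reduced: 2x^3 + 2x^2 + x + 2.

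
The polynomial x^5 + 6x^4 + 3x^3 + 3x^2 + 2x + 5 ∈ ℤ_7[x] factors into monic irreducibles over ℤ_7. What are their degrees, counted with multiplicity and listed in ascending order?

Write g(x) = x^5 + 6x^4 + 3x^3 + 3x^2 + 2x + 5.
Complete factorization: g(x) = (x^5 + 6x^4 + 3x^3 + 3x^2 + 2x + 5).
Factor degrees with multiplicity: 5 = 5.

5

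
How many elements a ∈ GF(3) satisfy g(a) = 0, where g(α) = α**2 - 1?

Evaluate at each of the 3 elements of GF(3):
g(0) = 2; g(1) = 0 → root; g(2) = 0 → root.
Roots: {1, 2}.

2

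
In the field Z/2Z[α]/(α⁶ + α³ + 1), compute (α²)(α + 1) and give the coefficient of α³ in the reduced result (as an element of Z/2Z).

1

Multiply in Z/2Z[α]: (α²)·(α + 1) = α³ + α².
Reduced: α³ + α².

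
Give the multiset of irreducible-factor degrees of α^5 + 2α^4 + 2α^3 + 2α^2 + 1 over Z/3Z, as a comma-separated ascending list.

Write h(α) = α^5 + 2α^4 + 2α^3 + 2α^2 + 1.
Roots in Z/3Z: h(0) = 1; h(1) = 2; h(2) = 2.
Complete factorization: h(α) = (α^5 + 2α^4 + 2α^3 + 2α^2 + 1).
Factor degrees with multiplicity: 5 = 5.

5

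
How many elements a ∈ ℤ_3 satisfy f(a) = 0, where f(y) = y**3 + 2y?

Evaluate at each of the 3 elements of ℤ_3:
f(0) = 0 → root; f(1) = 0 → root; f(2) = 0 → root.
Roots: {0, 1, 2}.

3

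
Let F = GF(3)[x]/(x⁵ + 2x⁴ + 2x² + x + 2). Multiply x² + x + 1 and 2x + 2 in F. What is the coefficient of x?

1

Multiply in GF(3)[x]: (x² + x + 1)·(2x + 2) = 2x³ + x² + x + 2.
Reduced: 2x³ + x² + x + 2.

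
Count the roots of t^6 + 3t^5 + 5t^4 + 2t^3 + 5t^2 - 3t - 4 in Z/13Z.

Write h(t) = t^6 + 3t^5 + 5t^4 + 2t^3 + 5t^2 - 3t - 4.
Evaluate at each of the 13 elements of Z/13Z:
h(0) = 9; h(1) = 9; h(2) = 6; h(3) = 12; h(4) = 8; h(5) = 11; h(6) = 3; h(7) = 8; h(8) = 5; h(9) = 2; h(10) = 11; h(11) = 2; h(12) = 5.
No element is a root.

0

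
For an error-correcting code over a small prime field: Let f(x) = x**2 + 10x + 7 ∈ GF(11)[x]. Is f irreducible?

Yes

Check each element of GF(11) for a root: f(0)=7, f(1)=7, f(2)=9, f(3)=2, f(4)=8, f(5)=5, f(6)=4, f(7)=5, f(8)=8, f(9)=2, f(10)=9.
No roots. A degree-2 polynomial over a field with no linear factor is irreducible.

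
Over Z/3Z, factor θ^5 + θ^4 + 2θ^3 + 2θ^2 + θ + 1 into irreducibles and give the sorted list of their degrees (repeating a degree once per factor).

1, 2, 2

Write f(θ) = θ^5 + θ^4 + 2θ^3 + 2θ^2 + θ + 1.
Roots in Z/3Z: f(0) = 1; f(1) = 2; f(2) = 0 → root.
Linear factors from roots: (θ + 1).
Complete factorization: f(θ) = (θ + 1)·(θ^2 + 1)^2.
Factor degrees with multiplicity: 1 + 2 + 2 = 5.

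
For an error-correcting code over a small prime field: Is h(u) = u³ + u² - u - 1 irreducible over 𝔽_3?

Check for roots in 𝔽_3: h(0) = 2; h(1) = 0 → root; h(2) = 0 → root.
h(1) = 0, so (u − 1) divides h(u); h is reducible.

No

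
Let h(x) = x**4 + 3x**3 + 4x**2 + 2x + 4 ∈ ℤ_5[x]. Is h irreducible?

Yes

Check for roots in ℤ_5: h(0) = 4; h(1) = 4; h(2) = 4; h(3) = 3; h(4) = 4.
No roots, so no linear factors.
Degree-2 irreducible divisors: test the 10 monic irreducibles of degree 2 over GF(5).
None of them divide h (all give nonzero remainder).
No irreducible factor of degree ≤ 2 exists, so h is irreducible over GF(5).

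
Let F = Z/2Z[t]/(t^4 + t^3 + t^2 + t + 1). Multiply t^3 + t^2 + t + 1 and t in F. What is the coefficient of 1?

Multiply in Z/2Z[t]: (t^3 + t^2 + t + 1)·(t) = t^4 + t^3 + t^2 + t.
Reduce using t^4 ≡ t^3 + t^2 + t + 1 (mod t^4 + t^3 + t^2 + t + 1).
Reduced: 1.

1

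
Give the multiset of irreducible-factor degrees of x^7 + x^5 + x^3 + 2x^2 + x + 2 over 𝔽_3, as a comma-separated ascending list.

Write g(x) = x^7 + x^5 + x^3 + 2x^2 + x + 2.
Roots in 𝔽_3: g(0) = 2; g(1) = 2; g(2) = 0 → root.
Linear factors from roots: (x + 1).
Complete factorization: g(x) = (x + 1)^2·(x^2 + 1)·(x^3 + x^2 + 2).
Factor degrees with multiplicity: 1 + 1 + 2 + 3 = 7.

1, 1, 2, 3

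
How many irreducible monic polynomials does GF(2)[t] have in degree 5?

6

By the necklace-counting formula, N_2(5) = (1/5) Σ_{d|5} μ(5/d)·2^d.
Divisors of 5: 1, 5; μ(5/d) for each: -1, 1.
Σ = − 2^1 + 2^5 = 30.
N = 30/5 = 6.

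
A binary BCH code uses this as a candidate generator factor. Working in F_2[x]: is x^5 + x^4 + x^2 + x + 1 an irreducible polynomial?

Yes

Write f(x) = x^5 + x^4 + x^2 + x + 1.
Check for roots in F_2: f(0) = 1; f(1) = 1.
No roots, so no linear factors.
Monic irreducibles of degree 2 over GF(2): x^2 + x + 1.
None of them divide f (all give nonzero remainder).
No irreducible factor of degree ≤ 2 exists, so f is irreducible over GF(2).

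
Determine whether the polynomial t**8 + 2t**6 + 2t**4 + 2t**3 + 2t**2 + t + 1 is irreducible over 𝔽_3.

Write g(t) = t**8 + 2t**6 + 2t**4 + 2t**3 + 2t**2 + t + 1.
Check for roots in 𝔽_3: g(0) = 1; g(1) = 2; g(2) = 2.
No roots, so no linear factors.
Monic irreducibles of degree 2 over GF(3): t**2 + 1, t**2 + t + 2, t**2 + 2t + 2.
None of them divide g (all give nonzero remainder).
Degree-3 irreducible divisors: test the 8 monic irreducibles of degree 3 over GF(3).
None of them divide g (all give nonzero remainder).
Degree-4 irreducible divisors: test the 18 monic irreducibles of degree 4 over GF(3).
None of them divide g (all give nonzero remainder).
No irreducible factor of degree ≤ 4 exists, so g is irreducible over GF(3).

Yes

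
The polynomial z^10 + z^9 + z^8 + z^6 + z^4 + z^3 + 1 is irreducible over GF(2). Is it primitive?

Write f(z) = z^10 + z^9 + z^8 + z^6 + z^4 + z^3 + 1.
|GF(2^10)^×| = 2^10 − 1 = 1023. Prime factorization: 1023 = 3·11·31.
f is primitive ⇔ z has order 1023 in GF(2)[z]/(f), i.e. z^(1023/q) ≠ 1 for each prime q | 1023.
z^(341) mod f = z^9 + z^8 + z^7 + z^4 + z^3 + z.
z^(93) mod f = z^9 + z^5 + z^4 + z^3 + z^2 + z.
z^(33) mod f = z^7 + z^6 + z^3.
None equal 1, so z has full order 1023; f is primitive.

Yes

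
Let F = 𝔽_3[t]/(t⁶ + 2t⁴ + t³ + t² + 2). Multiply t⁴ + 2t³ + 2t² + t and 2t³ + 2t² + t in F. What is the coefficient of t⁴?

0

Multiply in 𝔽_3[t]: (t⁴ + 2t³ + 2t² + t)·(2t³ + 2t² + t) = 2t⁷ + 2t⁴ + t³ + t².
Reduce using t⁶ ≡ t⁴ + 2t³ + 2t² + 1 (mod t⁶ + 2t⁴ + t³ + t² + 2).
Reduced: 2t⁵ + 2t³ + t² + 2t.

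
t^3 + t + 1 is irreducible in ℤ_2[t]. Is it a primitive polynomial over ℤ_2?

Yes

Write f(t) = t^3 + t + 1.
|GF(2^3)^×| = 2^3 − 1 = 7. Prime factorization: 7 = 7.
f is primitive ⇔ t has order 7 in GF(2)[t]/(f), i.e. t^(7/q) ≠ 1 for each prime q | 7.
t^(1) mod f = t.
None equal 1, so t has full order 7; f is primitive.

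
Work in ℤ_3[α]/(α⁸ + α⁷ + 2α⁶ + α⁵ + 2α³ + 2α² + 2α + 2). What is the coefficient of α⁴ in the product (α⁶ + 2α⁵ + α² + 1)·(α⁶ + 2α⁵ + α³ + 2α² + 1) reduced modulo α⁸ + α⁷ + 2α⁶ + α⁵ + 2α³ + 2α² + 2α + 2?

0

Multiply in ℤ_3[α]: (α⁶ + 2α⁵ + α² + 1)·(α⁶ + 2α⁵ + α³ + 2α² + 1) = α¹² + α¹¹ + α¹⁰ + α⁹ + 2α⁸ + 2α⁶ + 2α⁵ + 2α⁴ + α³ + 1.
Reduce using α⁸ ≡ 2α⁷ + α⁶ + 2α⁵ + α³ + α² + α + 1 (mod α⁸ + α⁷ + 2α⁶ + α⁵ + 2α³ + 2α² + 2α + 2).
Reduced: 2α⁶ + 2α⁵ + α³ + α + 1.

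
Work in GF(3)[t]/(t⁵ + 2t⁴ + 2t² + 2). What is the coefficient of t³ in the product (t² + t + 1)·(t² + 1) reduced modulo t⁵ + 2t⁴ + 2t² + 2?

1

Multiply in GF(3)[t]: (t² + t + 1)·(t² + 1) = t⁴ + t³ + 2t² + t + 1.
Reduced: t⁴ + t³ + 2t² + t + 1.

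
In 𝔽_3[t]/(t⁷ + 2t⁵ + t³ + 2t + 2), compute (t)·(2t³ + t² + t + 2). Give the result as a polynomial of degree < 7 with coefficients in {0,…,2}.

2t^4 + t^3 + t^2 + 2t

Multiply in 𝔽_3[t]: (t)·(2t³ + t² + t + 2) = 2t⁴ + t³ + t² + 2t.
Reduced: 2t⁴ + t³ + t² + 2t.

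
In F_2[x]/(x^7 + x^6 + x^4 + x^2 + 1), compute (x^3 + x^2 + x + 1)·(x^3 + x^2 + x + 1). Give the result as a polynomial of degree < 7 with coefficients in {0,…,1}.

Multiply in F_2[x]: (x^3 + x^2 + x + 1)·(x^3 + x^2 + x + 1) = x^6 + x^4 + x^2 + 1.
Reduced: x^6 + x^4 + x^2 + 1.

x^6 + x^4 + x^2 + 1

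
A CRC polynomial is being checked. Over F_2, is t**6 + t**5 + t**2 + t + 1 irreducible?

Yes

Write g(t) = t**6 + t**5 + t**2 + t + 1.
Check for roots in F_2: g(0) = 1; g(1) = 1.
No roots, so no linear factors.
Monic irreducibles of degree 2 over GF(2): t**2 + t + 1.
None of them divide g (all give nonzero remainder).
Monic irreducibles of degree 3 over GF(2): t**3 + t + 1, t**3 + t**2 + 1.
None of them divide g (all give nonzero remainder).
No irreducible factor of degree ≤ 3 exists, so g is irreducible over GF(2).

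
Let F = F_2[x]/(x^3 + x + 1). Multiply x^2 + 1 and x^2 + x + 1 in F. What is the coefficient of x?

1

Multiply in F_2[x]: (x^2 + 1)·(x^2 + x + 1) = x^4 + x^3 + x + 1.
Reduce using x^3 ≡ x + 1 (mod x^3 + x + 1).
Reduced: x^2 + x.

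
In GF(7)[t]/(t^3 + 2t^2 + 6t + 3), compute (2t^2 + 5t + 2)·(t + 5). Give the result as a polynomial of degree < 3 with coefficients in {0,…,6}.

4t^2 + t + 4

Multiply in GF(7)[t]: (2t^2 + 5t + 2)·(t + 5) = 2t^3 + t^2 + 6t + 3.
Reduce using t^3 ≡ 5t^2 + t + 4 (mod t^3 + 2t^2 + 6t + 3).
Reduced: 4t^2 + t + 4.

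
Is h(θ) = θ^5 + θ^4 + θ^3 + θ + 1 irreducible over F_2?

Check for roots in F_2: h(0) = 1; h(1) = 1.
No roots, so no linear factors.
Monic irreducibles of degree 2 over GF(2): θ^2 + θ + 1.
None of them divide h (all give nonzero remainder).
No irreducible factor of degree ≤ 2 exists, so h is irreducible over GF(2).

Yes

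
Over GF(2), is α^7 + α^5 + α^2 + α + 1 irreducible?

Yes

Write h(α) = α^7 + α^5 + α^2 + α + 1.
Check for roots in GF(2): h(0) = 1; h(1) = 1.
No roots, so no linear factors.
Monic irreducibles of degree 2 over GF(2): α^2 + α + 1.
None of them divide h (all give nonzero remainder).
Monic irreducibles of degree 3 over GF(2): α^3 + α + 1, α^3 + α^2 + 1.
None of them divide h (all give nonzero remainder).
No irreducible factor of degree ≤ 3 exists, so h is irreducible over GF(2).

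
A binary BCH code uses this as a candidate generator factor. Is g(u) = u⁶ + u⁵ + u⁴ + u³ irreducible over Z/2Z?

No

Check for roots in Z/2Z: g(0) = 0 → root; g(1) = 0 → root.
g(0) = 0, so (u) divides g(u); g is reducible.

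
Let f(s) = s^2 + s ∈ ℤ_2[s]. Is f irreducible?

No

Check for roots in ℤ_2: f(0) = 0 → root; f(1) = 0 → root.
f(0) = 0, so (s) divides f(s); f is reducible.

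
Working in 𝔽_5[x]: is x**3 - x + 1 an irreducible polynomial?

No

Write P(x) = x**3 - x + 1.
Check for roots in 𝔽_5: P(0) = 1; P(1) = 1; P(2) = 2; P(3) = 0 → root; P(4) = 1.
P(3) = 0, so (x − 3) divides P(x); P is reducible.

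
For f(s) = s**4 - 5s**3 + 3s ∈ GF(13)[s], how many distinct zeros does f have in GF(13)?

4

Evaluate at each of the 13 elements of GF(13):
f(0) = 0 → root; f(1) = 12; f(2) = 8; f(3) = 7; f(4) = 0 → root; f(5) = 2; f(6) = 0 → root; f(7) = 5; f(8) = 0 → root; f(9) = 5; f(10) = 12; f(11) = 11; f(12) = 3.
Roots: {0, 4, 6, 8}.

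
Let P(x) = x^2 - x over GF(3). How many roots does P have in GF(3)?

2

Evaluate at each of the 3 elements of GF(3):
P(0) = 0 → root; P(1) = 0 → root; P(2) = 2.
Roots: {0, 1}.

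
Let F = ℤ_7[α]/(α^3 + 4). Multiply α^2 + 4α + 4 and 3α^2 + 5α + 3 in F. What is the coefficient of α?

6

Multiply in ℤ_7[α]: (α^2 + 4α + 4)·(3α^2 + 5α + 3) = 3α^4 + 3α^3 + 4α + 5.
Reduce using α^3 ≡ 3 (mod α^3 + 4).
Reduced: 6α.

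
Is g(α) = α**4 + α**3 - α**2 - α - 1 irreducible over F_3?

Yes

Check for roots in F_3: g(0) = 2; g(1) = 2; g(2) = 2.
No roots, so no linear factors.
Monic irreducibles of degree 2 over GF(3): α**2 + 1, α**2 + α - 1, α**2 - α - 1.
None of them divide g (all give nonzero remainder).
No irreducible factor of degree ≤ 2 exists, so g is irreducible over GF(3).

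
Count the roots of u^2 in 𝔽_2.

1

Write g(u) = u^2.
Evaluate at each of the 2 elements of 𝔽_2:
g(0) = 0 → root; g(1) = 1.
Roots: {0}.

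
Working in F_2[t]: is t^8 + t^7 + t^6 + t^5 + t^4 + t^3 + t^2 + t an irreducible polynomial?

No

Write m(t) = t^8 + t^7 + t^6 + t^5 + t^4 + t^3 + t^2 + t.
Check for roots in F_2: m(0) = 0 → root; m(1) = 0 → root.
m(0) = 0, so (t) divides m(t); m is reducible.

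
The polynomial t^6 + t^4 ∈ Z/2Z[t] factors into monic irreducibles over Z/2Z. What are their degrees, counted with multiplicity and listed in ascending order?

1, 1, 1, 1, 1, 1

Write g(t) = t^6 + t^4.
Roots in Z/2Z: g(0) = 0 → root; g(1) = 0 → root.
Linear factors from roots: (t), (t + 1).
Complete factorization: g(t) = (t + 1)^2·(t)^4.
Factor degrees with multiplicity: 1 + 1 + 1 + 1 + 1 + 1 = 6.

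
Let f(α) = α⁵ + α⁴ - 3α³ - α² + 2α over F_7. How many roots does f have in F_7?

4

Evaluate at each of the 7 elements of F_7:
f(0) = 0 → root; f(1) = 0 → root; f(2) = 3; f(3) = 2; f(4) = 2; f(5) = 0 → root; f(6) = 0 → root.
Roots: {0, 1, 5, 6}.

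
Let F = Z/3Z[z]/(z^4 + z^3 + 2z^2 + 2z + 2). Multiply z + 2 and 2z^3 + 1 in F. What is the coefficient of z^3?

2

Multiply in Z/3Z[z]: (z + 2)·(2z^3 + 1) = 2z^4 + z^3 + z + 2.
Reduce using z^4 ≡ 2z^3 + z^2 + z + 1 (mod z^4 + z^3 + 2z^2 + 2z + 2).
Reduced: 2z^3 + 2z^2 + 1.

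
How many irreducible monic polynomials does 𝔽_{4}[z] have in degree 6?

670

x^(4^6) − x is the product of all monic irreducibles of degree dividing 6; Möbius inversion gives N = (1/6) Σ μ(6/d)·4^d.
Divisors of 6: 1, 2, 3, 6; μ(6/d) for each: 1, -1, -1, 1.
Σ = 4^1 − 4^2 − 4^3 + 4^6 = 4020.
N = 4020/6 = 670.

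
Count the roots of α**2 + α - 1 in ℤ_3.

0

Write P(α) = α**2 + α - 1.
Evaluate at each of the 3 elements of ℤ_3:
P(0) = 2; P(1) = 1; P(2) = 2.
No element is a root.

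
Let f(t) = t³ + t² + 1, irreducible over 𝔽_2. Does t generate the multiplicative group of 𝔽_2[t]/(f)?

|GF(2^3)^×| = 2^3 − 1 = 7. Prime factorization: 7 = 7.
f is primitive ⇔ t has order 7 in GF(2)[t]/(f), i.e. t^(7/q) ≠ 1 for each prime q | 7.
t^(1) mod f = t.
None equal 1, so t has full order 7; f is primitive.

Yes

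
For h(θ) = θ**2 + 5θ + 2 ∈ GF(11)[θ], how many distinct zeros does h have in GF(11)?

0

Evaluate at each of the 11 elements of GF(11):
h(0) = 2; h(1) = 8; h(2) = 5; h(3) = 4; h(4) = 5; h(5) = 8; h(6) = 2; h(7) = 9; h(8) = 7; h(9) = 7; h(10) = 9.
No element is a root.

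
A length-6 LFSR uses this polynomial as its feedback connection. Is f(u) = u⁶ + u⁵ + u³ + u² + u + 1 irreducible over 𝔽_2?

No

Check for roots in 𝔽_2: f(0) = 1; f(1) = 0 → root.
f(1) = 0, so (u − 1) divides f(u); f is reducible.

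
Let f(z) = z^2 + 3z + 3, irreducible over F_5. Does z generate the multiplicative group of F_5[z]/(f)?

|GF(5^2)^×| = 5^2 − 1 = 24. Prime factorization: 24 = 2^3·3.
f is primitive ⇔ z has order 24 in GF(5)[z]/(f), i.e. z^(24/q) ≠ 1 for each prime q | 24.
z^(12) mod f = 4.
z^(8) mod f = z + 1.
None equal 1, so z has full order 24; f is primitive.

Yes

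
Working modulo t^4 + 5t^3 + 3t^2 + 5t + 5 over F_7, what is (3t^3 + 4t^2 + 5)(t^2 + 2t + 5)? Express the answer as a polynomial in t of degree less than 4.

4t^3 + 4t^2 + 6t + 1

Multiply in F_7[t]: (3t^3 + 4t^2 + 5)·(t^2 + 2t + 5) = 3t^5 + 3t^4 + 2t^3 + 4t^2 + 3t + 4.
Reduce using t^4 ≡ 2t^3 + 4t^2 + 2t + 2 (mod t^4 + 5t^3 + 3t^2 + 5t + 5).
Reduced: 4t^3 + 4t^2 + 6t + 1.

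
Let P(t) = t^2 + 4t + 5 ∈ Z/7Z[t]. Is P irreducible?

Yes

Check for roots in Z/7Z: P(0) = 5; P(1) = 3; P(2) = 3; P(3) = 5; P(4) = 2; P(5) = 1; P(6) = 2.
No roots. A degree-2 polynomial over a field with no linear factor is irreducible.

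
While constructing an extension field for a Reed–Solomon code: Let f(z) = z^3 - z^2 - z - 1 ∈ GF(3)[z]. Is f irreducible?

Check for roots in GF(3): f(0) = 2; f(1) = 1; f(2) = 1.
No roots. A degree-3 polynomial over a field with no linear factor is irreducible.

Yes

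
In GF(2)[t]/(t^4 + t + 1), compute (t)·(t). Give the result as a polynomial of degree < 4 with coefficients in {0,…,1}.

Multiply in GF(2)[t]: (t)·(t) = t^2.
Reduced: t^2.

t^2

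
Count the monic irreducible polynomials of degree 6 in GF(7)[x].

The number of monic irreducibles of degree 6 over GF(7) is (1/6)·Σ_{d∣6} μ(6/d) 7^d.
Divisors of 6: 1, 2, 3, 6; μ(6/d) for each: 1, -1, -1, 1.
Σ = 7^1 − 7^2 − 7^3 + 7^6 = 117264.
N = 117264/6 = 19544.

19544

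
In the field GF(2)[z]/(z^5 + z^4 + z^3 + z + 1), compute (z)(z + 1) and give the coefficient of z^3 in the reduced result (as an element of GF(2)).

Multiply in GF(2)[z]: (z)·(z + 1) = z^2 + z.
Reduced: z^2 + z.

0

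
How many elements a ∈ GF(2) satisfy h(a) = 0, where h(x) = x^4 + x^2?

2

Evaluate at each of the 2 elements of GF(2):
h(0) = 0 → root; h(1) = 0 → root.
Roots: {0, 1}.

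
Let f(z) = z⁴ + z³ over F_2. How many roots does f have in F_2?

2

Evaluate at each of the 2 elements of F_2:
f(0) = 0 → root; f(1) = 0 → root.
Roots: {0, 1}.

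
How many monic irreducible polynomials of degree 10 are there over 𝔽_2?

The number of monic irreducibles of degree 10 over GF(2) is (1/10)·Σ_{d∣10} μ(10/d) 2^d.
Divisors of 10: 1, 2, 5, 10; μ(10/d) for each: 1, -1, -1, 1.
Σ = 2^1 − 2^2 − 2^5 + 2^10 = 990.
N = 990/10 = 99.

99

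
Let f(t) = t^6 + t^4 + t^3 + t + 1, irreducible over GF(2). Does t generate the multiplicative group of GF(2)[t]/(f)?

Yes

|GF(2^6)^×| = 2^6 − 1 = 63. Prime factorization: 63 = 3^2·7.
f is primitive ⇔ t has order 63 in GF(2)[t]/(f), i.e. t^(63/q) ≠ 1 for each prime q | 63.
t^(21) mod f = t^3 + t^2 + t.
t^(9) mod f = t^5 + t^4 + t^2 + 1.
None equal 1, so t has full order 63; f is primitive.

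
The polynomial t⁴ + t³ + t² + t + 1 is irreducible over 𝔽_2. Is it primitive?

No

Write f(t) = t⁴ + t³ + t² + t + 1.
|GF(2^4)^×| = 2^4 − 1 = 15. Prime factorization: 15 = 3·5.
f is primitive ⇔ t has order 15 in GF(2)[t]/(f), i.e. t^(15/q) ≠ 1 for each prime q | 15.
t^(5) mod f = 1
t^(3) mod f = t³.
Since t^(5) = 1, the order of t divides 5 < 15; not primitive.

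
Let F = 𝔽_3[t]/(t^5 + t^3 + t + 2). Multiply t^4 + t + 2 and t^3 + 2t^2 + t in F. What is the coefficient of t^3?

0

Multiply in 𝔽_3[t]: (t^4 + t + 2)·(t^3 + 2t^2 + t) = t^7 + 2t^6 + t^5 + t^4 + t^3 + 2t^2 + 2t.
Reduce using t^5 ≡ 2t^3 + 2t + 1 (mod t^5 + t^3 + t + 2).
Reduced: 2t^4 + t^2 + t.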